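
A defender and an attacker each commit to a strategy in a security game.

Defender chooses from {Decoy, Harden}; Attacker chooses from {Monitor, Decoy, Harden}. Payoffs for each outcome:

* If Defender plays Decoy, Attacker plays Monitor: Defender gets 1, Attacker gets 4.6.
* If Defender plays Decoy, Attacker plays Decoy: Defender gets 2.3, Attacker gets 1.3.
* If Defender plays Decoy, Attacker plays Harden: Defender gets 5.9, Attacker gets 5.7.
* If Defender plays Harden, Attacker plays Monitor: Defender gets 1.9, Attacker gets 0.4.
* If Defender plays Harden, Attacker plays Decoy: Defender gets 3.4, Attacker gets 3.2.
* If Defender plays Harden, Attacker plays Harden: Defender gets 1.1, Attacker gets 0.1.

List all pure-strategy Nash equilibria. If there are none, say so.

For each player, find the best response to each opponent profile; mutual best responses are the pure NE.
Defender against Monitor: payoffs 1, 1.9 → best response Harden.
Defender against Decoy: payoffs 2.3, 3.4 → best response Harden.
Defender against Harden: payoffs 5.9, 1.1 → best response Decoy.
Attacker against Decoy: payoffs 4.6, 1.3, 5.7 → best response Harden.
Attacker against Harden: payoffs 0.4, 3.2, 0.1 → best response Decoy.
Mutual best responses: (Decoy, Harden); (Harden, Decoy).

Pure-strategy Nash equilibria: (Decoy, Harden), (Harden, Decoy)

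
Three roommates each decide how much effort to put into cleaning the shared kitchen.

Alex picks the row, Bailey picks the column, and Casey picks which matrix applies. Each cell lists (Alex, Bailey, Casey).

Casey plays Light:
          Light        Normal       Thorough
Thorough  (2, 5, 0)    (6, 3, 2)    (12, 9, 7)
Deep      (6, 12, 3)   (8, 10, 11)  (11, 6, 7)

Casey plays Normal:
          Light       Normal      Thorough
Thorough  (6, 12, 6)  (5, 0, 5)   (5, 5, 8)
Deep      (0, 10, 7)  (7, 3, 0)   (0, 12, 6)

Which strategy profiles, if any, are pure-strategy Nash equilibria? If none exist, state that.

Alex against (Light, Light): payoffs 2, 6 → best response Deep.
Alex against (Light, Normal): payoffs 6, 0 → best response Thorough.
Alex against (Normal, Light): payoffs 6, 8 → best response Deep.
Alex against (Normal, Normal): payoffs 5, 7 → best response Deep.
Alex against (Thorough, Light): payoffs 12, 11 → best response Thorough.
Alex against (Thorough, Normal): payoffs 5, 0 → best response Thorough.
Bailey against (Thorough, Light): payoffs 5, 3, 9 → best response Thorough.
Bailey against (Thorough, Normal): payoffs 12, 0, 5 → best response Light.
Bailey against (Deep, Light): payoffs 12, 10, 6 → best response Light.
Bailey against (Deep, Normal): payoffs 10, 3, 12 → best response Thorough.
Casey against (Thorough, Light): payoffs 0, 6 → best response Normal.
Casey against (Thorough, Normal): payoffs 2, 5 → best response Normal.
Casey against (Thorough, Thorough): payoffs 7, 8 → best response Normal.
Casey against (Deep, Light): payoffs 3, 7 → best response Normal.
Casey against (Deep, Normal): payoffs 11, 0 → best response Light.
Casey against (Deep, Thorough): payoffs 7, 6 → best response Light.
Mutual best responses: (Thorough, Light, Normal).

The unique pure-strategy Nash equilibrium is (Thorough, Light, Normal).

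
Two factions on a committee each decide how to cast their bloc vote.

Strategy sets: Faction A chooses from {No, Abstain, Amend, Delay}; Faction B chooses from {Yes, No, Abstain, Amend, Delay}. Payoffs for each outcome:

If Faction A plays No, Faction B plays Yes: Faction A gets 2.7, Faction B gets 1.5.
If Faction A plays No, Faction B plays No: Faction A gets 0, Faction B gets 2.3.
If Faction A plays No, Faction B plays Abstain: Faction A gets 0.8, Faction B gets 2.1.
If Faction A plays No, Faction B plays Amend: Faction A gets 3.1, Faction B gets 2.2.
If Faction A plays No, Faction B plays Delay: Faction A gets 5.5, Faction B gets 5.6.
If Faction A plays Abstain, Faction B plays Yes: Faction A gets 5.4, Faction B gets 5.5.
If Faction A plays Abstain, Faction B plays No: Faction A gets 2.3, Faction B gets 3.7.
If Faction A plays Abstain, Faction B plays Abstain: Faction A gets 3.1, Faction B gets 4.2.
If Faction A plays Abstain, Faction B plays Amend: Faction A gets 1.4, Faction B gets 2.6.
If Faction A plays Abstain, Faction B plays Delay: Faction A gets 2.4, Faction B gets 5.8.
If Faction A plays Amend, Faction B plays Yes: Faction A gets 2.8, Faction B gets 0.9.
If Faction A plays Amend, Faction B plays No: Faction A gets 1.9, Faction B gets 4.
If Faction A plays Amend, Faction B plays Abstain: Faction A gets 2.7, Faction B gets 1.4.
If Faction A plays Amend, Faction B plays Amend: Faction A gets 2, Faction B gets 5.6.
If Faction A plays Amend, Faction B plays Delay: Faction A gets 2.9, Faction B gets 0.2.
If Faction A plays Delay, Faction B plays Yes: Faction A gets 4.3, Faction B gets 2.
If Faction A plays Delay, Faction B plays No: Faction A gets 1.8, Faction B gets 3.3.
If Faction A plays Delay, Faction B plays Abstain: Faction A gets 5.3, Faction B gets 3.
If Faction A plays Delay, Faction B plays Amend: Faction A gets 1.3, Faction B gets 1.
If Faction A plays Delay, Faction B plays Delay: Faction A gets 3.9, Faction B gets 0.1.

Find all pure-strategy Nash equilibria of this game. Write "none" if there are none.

For each player, find the best response to each opponent profile; mutual best responses are the pure NE.
Faction A against Yes: payoffs 2.7, 5.4, 2.8, 4.3 → best response Abstain.
Faction A against No: payoffs 0, 2.3, 1.9, 1.8 → best response Abstain.
Faction A against Abstain: payoffs 0.8, 3.1, 2.7, 5.3 → best response Delay.
Faction A against Amend: payoffs 3.1, 1.4, 2, 1.3 → best response No.
Faction A against Delay: payoffs 5.5, 2.4, 2.9, 3.9 → best response No.
Faction B against No: payoffs 1.5, 2.3, 2.1, 2.2, 5.6 → best response Delay.
Faction B against Abstain: payoffs 5.5, 3.7, 4.2, 2.6, 5.8 → best response Delay.
Faction B against Amend: payoffs 0.9, 4, 1.4, 5.6, 0.2 → best response Amend.
Faction B against Delay: payoffs 2, 3.3, 3, 1, 0.1 → best response No.
Mutual best responses: (No, Delay).

Pure NE: (No, Delay)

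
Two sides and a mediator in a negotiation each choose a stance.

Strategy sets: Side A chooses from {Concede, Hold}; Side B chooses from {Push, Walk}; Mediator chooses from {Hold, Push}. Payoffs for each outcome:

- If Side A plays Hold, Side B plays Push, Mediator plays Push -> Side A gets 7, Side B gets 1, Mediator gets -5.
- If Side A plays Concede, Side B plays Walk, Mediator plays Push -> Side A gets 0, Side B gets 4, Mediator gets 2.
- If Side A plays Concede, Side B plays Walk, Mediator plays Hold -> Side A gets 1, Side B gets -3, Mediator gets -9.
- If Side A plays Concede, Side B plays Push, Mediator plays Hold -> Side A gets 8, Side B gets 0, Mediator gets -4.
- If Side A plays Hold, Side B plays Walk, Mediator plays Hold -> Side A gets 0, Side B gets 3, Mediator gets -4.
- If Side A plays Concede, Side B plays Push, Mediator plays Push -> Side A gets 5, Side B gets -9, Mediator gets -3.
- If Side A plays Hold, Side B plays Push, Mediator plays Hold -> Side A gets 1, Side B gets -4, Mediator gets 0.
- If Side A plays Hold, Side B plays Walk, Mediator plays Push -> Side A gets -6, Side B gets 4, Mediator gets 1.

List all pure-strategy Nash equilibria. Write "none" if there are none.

(Concede, Push, Hold): Mediator can switch to Push (-4 → -3). Not NE.
(Concede, Push, Push): Side A can switch to Hold (5 → 7). Not NE.
(Concede, Walk, Hold): Side B can switch to Push (-3 → 0). Not NE.
(Concede, Walk, Push): Side A gets 0, best alternative -6; Side B gets 4, best alternative -9; Mediator gets 2, best alternative -9. No profitable deviation — NE.
(Hold, Push, Hold): Side A can switch to Concede (1 → 8). Not NE.
(Hold, Push, Push): Side B can switch to Walk (1 → 4). Not NE.
(Hold, Walk, Hold): Side A can switch to Concede (0 → 1). Not NE.
(The remaining 1 profile has a profitable deviation by the same check.)

(Concede, Walk, Push)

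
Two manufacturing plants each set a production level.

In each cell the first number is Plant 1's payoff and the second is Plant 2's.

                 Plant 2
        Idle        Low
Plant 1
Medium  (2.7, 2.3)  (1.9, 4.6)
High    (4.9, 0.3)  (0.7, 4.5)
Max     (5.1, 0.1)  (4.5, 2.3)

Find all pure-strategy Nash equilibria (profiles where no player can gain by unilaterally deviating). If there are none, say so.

Check each profile: it is a Nash equilibrium iff no player can strictly gain by switching unilaterally.
(Medium, Idle): Plant 1 can switch to High (2.7 → 4.9). Not NE.
(Medium, Low): Plant 1 can switch to Max (1.9 → 4.5). Not NE.
(High, Idle): Plant 1 can switch to Max (4.9 → 5.1). Not NE.
(High, Low): Plant 1 can switch to Medium (0.7 → 1.9). Not NE.
(Max, Idle): Plant 2 can switch to Low (0.1 → 2.3). Not NE.
(Max, Low): Plant 1 gets 4.5, best alternative 1.9; Plant 2 gets 2.3, best alternative 0.1. No profitable deviation — NE.

Pure NE: (Max, Low)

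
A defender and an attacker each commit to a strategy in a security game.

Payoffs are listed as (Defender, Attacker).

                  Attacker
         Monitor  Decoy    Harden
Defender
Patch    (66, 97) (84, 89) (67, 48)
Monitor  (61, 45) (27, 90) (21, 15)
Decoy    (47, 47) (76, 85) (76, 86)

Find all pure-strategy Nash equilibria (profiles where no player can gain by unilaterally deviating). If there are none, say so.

The pure Nash equilibria are (Patch, Monitor); (Decoy, Harden).

Check each profile: it is a Nash equilibrium iff no player can strictly gain by switching unilaterally.
(Patch, Monitor): Defender gets 66, best alternative 61; Attacker gets 97, best alternative 89. No profitable deviation — NE.
(Patch, Decoy): Attacker can switch to Monitor (89 → 97). Not NE.
(Patch, Harden): Defender can switch to Decoy (67 → 76). Not NE.
(Monitor, Monitor): Defender can switch to Patch (61 → 66). Not NE.
(Monitor, Decoy): Defender can switch to Patch (27 → 84). Not NE.
(Monitor, Harden): Defender can switch to Patch (21 → 67). Not NE.
(Decoy, Monitor): Defender can switch to Patch (47 → 66). Not NE.
(Decoy, Decoy): Defender can switch to Patch (76 → 84). Not NE.
(Decoy, Harden): Defender gets 76, best alternative 67; Attacker gets 86, best alternative 85. No profitable deviation — NE.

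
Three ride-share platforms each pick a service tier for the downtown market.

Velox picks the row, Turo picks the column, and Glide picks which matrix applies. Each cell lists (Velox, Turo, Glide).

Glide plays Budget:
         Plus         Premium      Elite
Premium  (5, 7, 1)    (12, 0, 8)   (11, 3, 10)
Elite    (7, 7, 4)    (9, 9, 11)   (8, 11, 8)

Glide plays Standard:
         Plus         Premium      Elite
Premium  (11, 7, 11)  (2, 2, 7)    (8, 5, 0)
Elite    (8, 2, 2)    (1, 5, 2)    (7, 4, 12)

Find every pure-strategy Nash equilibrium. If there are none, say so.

(Premium, Plus, Budget): Velox can switch to Elite (5 → 7). Not NE.
(Premium, Plus, Standard): Velox gets 11, best alternative 8; Turo gets 7, best alternative 5; Glide gets 11, best alternative 1. No profitable deviation — NE.
(Premium, Premium, Budget): Turo can switch to Plus (0 → 7). Not NE.
(Premium, Premium, Standard): Turo can switch to Plus (2 → 7). Not NE.
(Premium, Elite, Budget): Turo can switch to Plus (3 → 7). Not NE.
(Premium, Elite, Standard): Turo can switch to Plus (5 → 7). Not NE.
(Elite, Plus, Budget): Turo can switch to Premium (7 → 9). Not NE.
(Elite, Plus, Standard): Velox can switch to Premium (8 → 11). Not NE.
(Elite, Premium, Budget): Velox can switch to Premium (9 → 12). Not NE.
(Elite, Premium, Standard): Velox can switch to Premium (1 → 2). Not NE.
(Elite, Elite, Budget): Velox can switch to Premium (8 → 11). Not NE.
(Elite, Elite, Standard): Velox can switch to Premium (7 → 8). Not NE.

(Premium, Plus, Standard)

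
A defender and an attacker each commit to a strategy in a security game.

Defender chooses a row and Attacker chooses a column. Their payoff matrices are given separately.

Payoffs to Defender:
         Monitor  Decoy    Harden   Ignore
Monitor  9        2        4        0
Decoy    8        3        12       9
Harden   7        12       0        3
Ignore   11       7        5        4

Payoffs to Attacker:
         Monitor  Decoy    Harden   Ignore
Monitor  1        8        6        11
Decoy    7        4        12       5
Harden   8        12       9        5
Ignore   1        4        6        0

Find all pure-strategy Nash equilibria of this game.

(Monitor, Monitor): Defender can switch to Ignore (9 → 11). Not NE.
(Monitor, Decoy): Defender can switch to Decoy (2 → 3). Not NE.
(Monitor, Harden): Defender can switch to Decoy (4 → 12). Not NE.
(Monitor, Ignore): Defender can switch to Decoy (0 → 9). Not NE.
(Decoy, Monitor): Defender can switch to Monitor (8 → 9). Not NE.
(Decoy, Decoy): Defender can switch to Harden (3 → 12). Not NE.
(Decoy, Harden): Defender gets 12, best alternative 5; Attacker gets 12, best alternative 7. No profitable deviation — NE.
(Decoy, Ignore): Attacker can switch to Monitor (5 → 7). Not NE.
(Harden, Monitor): Defender can switch to Monitor (7 → 9). Not NE.
(Harden, Decoy): Defender gets 12, best alternative 7; Attacker gets 12, best alternative 9. No profitable deviation — NE.
(Harden, Harden): Defender can switch to Monitor (0 → 4). Not NE.
(Harden, Ignore): Defender can switch to Decoy (3 → 9). Not NE.
(Ignore, Monitor): Attacker can switch to Decoy (1 → 4). Not NE.
(Ignore, Decoy): Defender can switch to Harden (7 → 12). Not NE.
(The remaining 2 profiles each have a profitable deviation by the same check.)

(Decoy, Harden), (Harden, Decoy)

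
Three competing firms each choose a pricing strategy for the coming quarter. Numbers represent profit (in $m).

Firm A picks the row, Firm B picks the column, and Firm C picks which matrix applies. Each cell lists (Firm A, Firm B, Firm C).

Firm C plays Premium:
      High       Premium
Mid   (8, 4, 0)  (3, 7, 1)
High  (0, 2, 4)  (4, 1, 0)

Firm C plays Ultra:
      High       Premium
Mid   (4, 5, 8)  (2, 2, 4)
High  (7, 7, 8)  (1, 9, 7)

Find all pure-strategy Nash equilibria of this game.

Mark each player's best response to every combination of opponents' strategies; a profile where every player is best-responding is a pure Nash equilibrium.
Firm A against (High, Premium): payoffs 8, 0 → best response Mid.
Firm A against (High, Ultra): payoffs 4, 7 → best response High.
Firm A against (Premium, Premium): payoffs 3, 4 → best response High.
Firm A against (Premium, Ultra): payoffs 2, 1 → best response Mid.
Firm B against (Mid, Premium): payoffs 4, 7 → best response Premium.
Firm B against (Mid, Ultra): payoffs 5, 2 → best response High.
Firm B against (High, Premium): payoffs 2, 1 → best response High.
Firm B against (High, Ultra): payoffs 7, 9 → best response Premium.
Firm C against (Mid, High): payoffs 0, 8 → best response Ultra.
Firm C against (Mid, Premium): payoffs 1, 4 → best response Ultra.
Firm C against (High, High): payoffs 4, 8 → best response Ultra.
Firm C against (High, Premium): payoffs 0, 7 → best response Ultra.
No profile is a mutual best response for all players.

This game has no pure Nash equilibrium.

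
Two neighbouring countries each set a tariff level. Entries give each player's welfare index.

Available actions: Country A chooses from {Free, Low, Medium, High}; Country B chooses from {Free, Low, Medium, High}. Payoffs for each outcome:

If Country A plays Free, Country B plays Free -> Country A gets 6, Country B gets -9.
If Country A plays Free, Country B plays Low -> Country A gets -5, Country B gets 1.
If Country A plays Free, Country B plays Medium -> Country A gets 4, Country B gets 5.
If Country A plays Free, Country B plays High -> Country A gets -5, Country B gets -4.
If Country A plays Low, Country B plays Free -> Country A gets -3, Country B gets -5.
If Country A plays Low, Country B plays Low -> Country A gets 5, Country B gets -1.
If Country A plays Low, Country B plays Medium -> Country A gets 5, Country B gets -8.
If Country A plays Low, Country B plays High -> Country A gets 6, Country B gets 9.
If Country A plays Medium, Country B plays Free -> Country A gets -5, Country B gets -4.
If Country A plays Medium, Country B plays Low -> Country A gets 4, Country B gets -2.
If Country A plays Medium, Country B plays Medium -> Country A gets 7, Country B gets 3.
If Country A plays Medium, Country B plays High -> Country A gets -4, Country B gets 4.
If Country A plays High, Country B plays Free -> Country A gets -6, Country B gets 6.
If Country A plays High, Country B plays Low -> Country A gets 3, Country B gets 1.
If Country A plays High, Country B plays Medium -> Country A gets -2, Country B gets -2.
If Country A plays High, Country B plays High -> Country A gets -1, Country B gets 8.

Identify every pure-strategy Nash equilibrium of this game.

(Free, Free): Country B can switch to Low (-9 → 1). Not NE.
(Free, Low): Country A can switch to Low (-5 → 5). Not NE.
(Free, Medium): Country A can switch to Low (4 → 5). Not NE.
(Free, High): Country A can switch to Low (-5 → 6). Not NE.
(Low, Free): Country A can switch to Free (-3 → 6). Not NE.
(Low, Low): Country B can switch to High (-1 → 9). Not NE.
(Low, Medium): Country A can switch to Medium (5 → 7). Not NE.
(Low, High): Country A gets 6, best alternative -1; Country B gets 9, best alternative -1. No profitable deviation — NE.
(Medium, Free): Country A can switch to Free (-5 → 6). Not NE.
(Medium, Low): Country A can switch to Low (4 → 5). Not NE.
(Medium, Medium): Country B can switch to High (3 → 4). Not NE.
(The remaining 5 profiles each have a profitable deviation by the same check.)

The unique pure-strategy Nash equilibrium is (Low, High).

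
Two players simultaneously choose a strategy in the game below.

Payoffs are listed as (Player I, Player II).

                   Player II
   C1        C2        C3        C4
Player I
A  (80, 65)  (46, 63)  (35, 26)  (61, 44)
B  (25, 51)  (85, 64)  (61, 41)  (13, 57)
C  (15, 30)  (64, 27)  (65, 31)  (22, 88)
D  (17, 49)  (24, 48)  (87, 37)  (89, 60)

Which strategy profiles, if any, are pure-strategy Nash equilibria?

Pure-strategy Nash equilibria: (A, C1); (B, C2); (D, C4)

Check each profile: it is a Nash equilibrium iff no player can strictly gain by switching unilaterally.
(A, C1): Player I gets 80, best alternative 25; Player II gets 65, best alternative 63. No profitable deviation — NE.
(A, C2): Player I can switch to B (46 → 85). Not NE.
(A, C3): Player I can switch to B (35 → 61). Not NE.
(A, C4): Player I can switch to D (61 → 89). Not NE.
(B, C1): Player I can switch to A (25 → 80). Not NE.
(B, C2): Player I gets 85, best alternative 64; Player II gets 64, best alternative 57. No profitable deviation — NE.
(B, C3): Player I can switch to C (61 → 65). Not NE.
(B, C4): Player I can switch to A (13 → 61). Not NE.
(C, C1): Player I can switch to A (15 → 80). Not NE.
(C, C2): Player I can switch to B (64 → 85). Not NE.
(C, C3): Player I can switch to D (65 → 87). Not NE.
(C, C4): Player I can switch to A (22 → 61). Not NE.
(D, C4): Player I gets 89, best alternative 61; Player II gets 60, best alternative 49. No profitable deviation — NE.
(The remaining 3 profiles each have a profitable deviation by the same check.)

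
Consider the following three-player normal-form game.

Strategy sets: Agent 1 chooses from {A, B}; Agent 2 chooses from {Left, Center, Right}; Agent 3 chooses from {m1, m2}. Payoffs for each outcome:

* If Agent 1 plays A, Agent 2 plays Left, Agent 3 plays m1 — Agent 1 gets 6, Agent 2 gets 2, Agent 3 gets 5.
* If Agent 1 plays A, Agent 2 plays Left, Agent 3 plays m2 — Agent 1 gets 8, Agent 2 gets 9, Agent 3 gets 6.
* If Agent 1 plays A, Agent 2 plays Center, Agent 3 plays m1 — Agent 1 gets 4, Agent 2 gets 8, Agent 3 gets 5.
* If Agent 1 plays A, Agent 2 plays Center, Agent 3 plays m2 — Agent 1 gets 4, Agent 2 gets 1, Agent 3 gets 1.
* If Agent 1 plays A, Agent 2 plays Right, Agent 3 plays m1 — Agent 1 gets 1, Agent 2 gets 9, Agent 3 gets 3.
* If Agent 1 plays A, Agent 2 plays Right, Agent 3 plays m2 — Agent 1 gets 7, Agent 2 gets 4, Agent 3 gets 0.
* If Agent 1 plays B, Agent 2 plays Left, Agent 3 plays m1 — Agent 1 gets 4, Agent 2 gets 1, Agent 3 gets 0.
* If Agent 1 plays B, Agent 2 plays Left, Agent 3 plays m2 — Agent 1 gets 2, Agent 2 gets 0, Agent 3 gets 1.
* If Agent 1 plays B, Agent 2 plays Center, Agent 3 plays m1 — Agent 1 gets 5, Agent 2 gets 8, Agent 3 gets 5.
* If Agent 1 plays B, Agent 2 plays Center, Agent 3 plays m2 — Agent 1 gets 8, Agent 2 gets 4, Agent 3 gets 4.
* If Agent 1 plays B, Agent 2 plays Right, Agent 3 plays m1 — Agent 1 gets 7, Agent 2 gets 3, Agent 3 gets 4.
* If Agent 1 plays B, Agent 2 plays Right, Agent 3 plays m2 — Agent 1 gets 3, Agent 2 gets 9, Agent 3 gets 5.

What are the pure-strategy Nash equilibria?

(A, Left, m1): Agent 2 can switch to Center (2 → 8). Not NE.
(A, Left, m2): Agent 1 gets 8, best alternative 2; Agent 2 gets 9, best alternative 4; Agent 3 gets 6, best alternative 5. No profitable deviation — NE.
(A, Center, m1): Agent 1 can switch to B (4 → 5). Not NE.
(A, Center, m2): Agent 1 can switch to B (4 → 8). Not NE.
(A, Right, m1): Agent 1 can switch to B (1 → 7). Not NE.
(A, Right, m2): Agent 2 can switch to Left (4 → 9). Not NE.
(B, Left, m1): Agent 1 can switch to A (4 → 6). Not NE.
(B, Left, m2): Agent 1 can switch to A (2 → 8). Not NE.
(B, Center, m1): Agent 1 gets 5, best alternative 4; Agent 2 gets 8, best alternative 3; Agent 3 gets 5, best alternative 4. No profitable deviation — NE.
(B, Center, m2): Agent 2 can switch to Right (4 → 9). Not NE.
(The remaining 2 profiles each have a profitable deviation by the same check.)

Pure-strategy Nash equilibria: (A, Left, m2) and (B, Center, m1)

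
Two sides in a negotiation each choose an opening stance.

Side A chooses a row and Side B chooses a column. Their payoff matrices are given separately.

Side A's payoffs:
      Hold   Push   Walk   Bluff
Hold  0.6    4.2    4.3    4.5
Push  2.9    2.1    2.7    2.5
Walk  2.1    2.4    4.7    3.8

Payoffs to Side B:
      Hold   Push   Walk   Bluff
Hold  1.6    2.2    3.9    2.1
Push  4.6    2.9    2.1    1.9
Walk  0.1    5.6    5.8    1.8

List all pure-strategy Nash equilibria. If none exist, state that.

(Hold, Hold): Side A can switch to Push (0.6 → 2.9). Not NE.
(Hold, Push): Side B can switch to Walk (2.2 → 3.9). Not NE.
(Hold, Walk): Side A can switch to Walk (4.3 → 4.7). Not NE.
(Hold, Bluff): Side B can switch to Push (2.1 → 2.2). Not NE.
(Push, Hold): Side A gets 2.9, best alternative 2.1; Side B gets 4.6, best alternative 2.9. No profitable deviation — NE.
(Push, Push): Side A can switch to Hold (2.1 → 4.2). Not NE.
(Push, Walk): Side A can switch to Hold (2.7 → 4.3). Not NE.
(Push, Bluff): Side A can switch to Hold (2.5 → 4.5). Not NE.
(Walk, Hold): Side A can switch to Push (2.1 → 2.9). Not NE.
(Walk, Push): Side A can switch to Hold (2.4 → 4.2). Not NE.
(Walk, Walk): Side A gets 4.7, best alternative 4.3; Side B gets 5.8, best alternative 5.6. No profitable deviation — NE.
(Walk, Bluff): Side A can switch to Hold (3.8 → 4.5). Not NE.

(Push, Hold); (Walk, Walk)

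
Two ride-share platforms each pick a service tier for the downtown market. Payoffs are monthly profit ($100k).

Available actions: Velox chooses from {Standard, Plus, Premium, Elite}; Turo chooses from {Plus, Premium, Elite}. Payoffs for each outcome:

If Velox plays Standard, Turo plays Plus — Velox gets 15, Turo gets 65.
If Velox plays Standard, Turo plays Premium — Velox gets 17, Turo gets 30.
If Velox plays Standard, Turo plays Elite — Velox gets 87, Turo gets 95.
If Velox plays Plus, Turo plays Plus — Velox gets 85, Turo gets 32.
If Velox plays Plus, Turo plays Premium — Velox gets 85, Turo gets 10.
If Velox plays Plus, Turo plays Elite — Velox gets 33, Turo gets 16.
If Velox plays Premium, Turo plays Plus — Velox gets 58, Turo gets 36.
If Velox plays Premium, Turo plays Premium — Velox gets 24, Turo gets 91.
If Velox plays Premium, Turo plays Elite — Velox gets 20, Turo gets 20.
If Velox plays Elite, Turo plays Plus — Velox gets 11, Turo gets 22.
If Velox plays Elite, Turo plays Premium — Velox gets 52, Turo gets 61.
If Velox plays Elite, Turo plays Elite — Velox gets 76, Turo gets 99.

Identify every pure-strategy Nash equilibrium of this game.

(Standard, Elite); (Plus, Plus)

For each player, find the best response to each opponent profile; mutual best responses are the pure NE.
Velox against Plus: payoffs 15, 85, 58, 11 → best response Plus.
Velox against Premium: payoffs 17, 85, 24, 52 → best response Plus.
Velox against Elite: payoffs 87, 33, 20, 76 → best response Standard.
Turo against Standard: payoffs 65, 30, 95 → best response Elite.
Turo against Plus: payoffs 32, 10, 16 → best response Plus.
Turo against Premium: payoffs 36, 91, 20 → best response Premium.
Turo against Elite: payoffs 22, 61, 99 → best response Elite.
Mutual best responses: (Standard, Elite); (Plus, Plus).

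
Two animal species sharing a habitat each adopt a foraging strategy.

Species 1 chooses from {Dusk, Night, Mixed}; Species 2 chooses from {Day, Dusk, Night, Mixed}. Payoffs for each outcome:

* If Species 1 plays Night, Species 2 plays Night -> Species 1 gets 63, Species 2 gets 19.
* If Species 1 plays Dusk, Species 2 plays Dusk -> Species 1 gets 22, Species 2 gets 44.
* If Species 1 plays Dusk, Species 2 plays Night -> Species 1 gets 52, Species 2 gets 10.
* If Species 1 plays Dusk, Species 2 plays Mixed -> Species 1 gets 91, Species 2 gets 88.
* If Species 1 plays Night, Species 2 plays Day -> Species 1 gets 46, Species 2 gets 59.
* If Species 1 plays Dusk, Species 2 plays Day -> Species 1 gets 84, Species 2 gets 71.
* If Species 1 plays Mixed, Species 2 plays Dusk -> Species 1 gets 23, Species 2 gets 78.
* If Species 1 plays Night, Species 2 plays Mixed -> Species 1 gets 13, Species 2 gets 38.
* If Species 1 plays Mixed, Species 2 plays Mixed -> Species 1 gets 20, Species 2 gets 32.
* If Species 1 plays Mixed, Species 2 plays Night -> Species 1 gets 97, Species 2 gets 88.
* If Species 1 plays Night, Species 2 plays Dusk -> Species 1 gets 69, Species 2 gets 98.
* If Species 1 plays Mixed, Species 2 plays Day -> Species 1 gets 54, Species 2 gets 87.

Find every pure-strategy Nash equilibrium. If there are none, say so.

Species 1 against Day: payoffs 84, 46, 54 → best response Dusk.
Species 1 against Dusk: payoffs 22, 69, 23 → best response Night.
Species 1 against Night: payoffs 52, 63, 97 → best response Mixed.
Species 1 against Mixed: payoffs 91, 13, 20 → best response Dusk.
Species 2 against Dusk: payoffs 71, 44, 10, 88 → best response Mixed.
Species 2 against Night: payoffs 59, 98, 19, 38 → best response Dusk.
Species 2 against Mixed: payoffs 87, 78, 88, 32 → best response Night.
Mutual best responses: (Dusk, Mixed); (Night, Dusk); (Mixed, Night).

The pure Nash equilibria are (Dusk, Mixed); (Night, Dusk); (Mixed, Night).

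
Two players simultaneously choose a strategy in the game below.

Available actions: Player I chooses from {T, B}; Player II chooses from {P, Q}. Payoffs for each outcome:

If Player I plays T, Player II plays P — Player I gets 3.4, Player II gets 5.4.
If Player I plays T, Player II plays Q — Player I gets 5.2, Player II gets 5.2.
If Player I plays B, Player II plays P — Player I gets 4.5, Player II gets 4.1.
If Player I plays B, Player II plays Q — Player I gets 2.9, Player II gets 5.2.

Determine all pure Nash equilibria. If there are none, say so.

Mark each player's best response to every combination of opponents' strategies; a profile where every player is best-responding is a pure Nash equilibrium.
Player I against P: payoffs 3.4, 4.5 → best response B.
Player I against Q: payoffs 5.2, 2.9 → best response T.
Player II against T: payoffs 5.4, 5.2 → best response P.
Player II against B: payoffs 4.1, 5.2 → best response Q.
No profile is a mutual best response for all players.

There is no pure-strategy Nash equilibrium.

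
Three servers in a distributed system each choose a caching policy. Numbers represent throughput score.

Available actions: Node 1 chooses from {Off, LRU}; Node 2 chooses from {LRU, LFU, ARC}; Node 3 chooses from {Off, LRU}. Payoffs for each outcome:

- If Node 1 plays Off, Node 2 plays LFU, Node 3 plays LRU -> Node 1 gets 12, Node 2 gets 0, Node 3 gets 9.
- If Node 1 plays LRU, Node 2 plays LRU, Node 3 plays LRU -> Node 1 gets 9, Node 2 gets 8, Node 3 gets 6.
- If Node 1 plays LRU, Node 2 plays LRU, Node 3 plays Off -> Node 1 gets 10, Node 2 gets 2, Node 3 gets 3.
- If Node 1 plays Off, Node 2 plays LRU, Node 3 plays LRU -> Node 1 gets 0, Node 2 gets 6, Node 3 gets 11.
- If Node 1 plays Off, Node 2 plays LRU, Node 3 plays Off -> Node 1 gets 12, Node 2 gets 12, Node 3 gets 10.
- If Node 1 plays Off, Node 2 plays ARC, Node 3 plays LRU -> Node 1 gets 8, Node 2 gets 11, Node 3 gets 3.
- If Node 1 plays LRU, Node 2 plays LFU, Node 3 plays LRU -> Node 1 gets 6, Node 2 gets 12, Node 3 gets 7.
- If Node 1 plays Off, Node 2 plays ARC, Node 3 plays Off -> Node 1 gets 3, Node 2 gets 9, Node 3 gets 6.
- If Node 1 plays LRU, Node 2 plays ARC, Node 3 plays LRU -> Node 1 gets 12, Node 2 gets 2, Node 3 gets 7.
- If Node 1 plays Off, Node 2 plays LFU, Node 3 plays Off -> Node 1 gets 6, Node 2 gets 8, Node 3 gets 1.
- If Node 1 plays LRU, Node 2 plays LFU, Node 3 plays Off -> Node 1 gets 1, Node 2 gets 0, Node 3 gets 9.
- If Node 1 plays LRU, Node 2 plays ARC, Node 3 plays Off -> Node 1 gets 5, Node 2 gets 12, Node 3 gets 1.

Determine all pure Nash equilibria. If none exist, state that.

There is no pure-strategy Nash equilibrium.

(Off, LRU, Off): Node 3 can switch to LRU (10 → 11). Not NE.
(Off, LRU, LRU): Node 1 can switch to LRU (0 → 9). Not NE.
(Off, LFU, Off): Node 2 can switch to LRU (8 → 12). Not NE.
(Off, LFU, LRU): Node 2 can switch to LRU (0 → 6). Not NE.
(Off, ARC, Off): Node 1 can switch to LRU (3 → 5). Not NE.
(Off, ARC, LRU): Node 1 can switch to LRU (8 → 12). Not NE.
(LRU, LRU, Off): Node 1 can switch to Off (10 → 12). Not NE.
(LRU, LRU, LRU): Node 2 can switch to LFU (8 → 12). Not NE.
(LRU, LFU, Off): Node 1 can switch to Off (1 → 6). Not NE.
(LRU, LFU, LRU): Node 1 can switch to Off (6 → 12). Not NE.
(The remaining 2 profiles each have a profitable deviation by the same check.)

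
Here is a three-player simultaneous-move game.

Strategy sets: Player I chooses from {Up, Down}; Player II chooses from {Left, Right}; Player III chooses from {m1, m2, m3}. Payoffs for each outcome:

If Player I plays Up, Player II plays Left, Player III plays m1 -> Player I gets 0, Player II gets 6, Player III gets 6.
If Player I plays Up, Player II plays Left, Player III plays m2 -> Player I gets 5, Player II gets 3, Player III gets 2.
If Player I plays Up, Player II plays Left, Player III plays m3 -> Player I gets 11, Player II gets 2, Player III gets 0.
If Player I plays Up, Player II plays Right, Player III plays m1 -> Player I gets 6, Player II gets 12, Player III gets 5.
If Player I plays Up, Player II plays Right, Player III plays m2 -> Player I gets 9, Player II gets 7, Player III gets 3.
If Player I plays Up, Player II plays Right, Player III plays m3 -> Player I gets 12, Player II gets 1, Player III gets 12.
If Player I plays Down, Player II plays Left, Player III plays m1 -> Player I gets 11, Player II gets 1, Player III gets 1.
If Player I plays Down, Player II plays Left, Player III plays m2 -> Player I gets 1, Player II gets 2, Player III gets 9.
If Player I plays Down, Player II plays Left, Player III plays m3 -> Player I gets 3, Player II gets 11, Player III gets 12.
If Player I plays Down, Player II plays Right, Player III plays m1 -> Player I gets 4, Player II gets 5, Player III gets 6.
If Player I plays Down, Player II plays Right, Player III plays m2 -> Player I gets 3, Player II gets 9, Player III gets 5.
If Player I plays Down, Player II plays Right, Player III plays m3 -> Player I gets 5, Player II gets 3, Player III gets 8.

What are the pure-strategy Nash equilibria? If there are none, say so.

(Up, Left, m1): Player I can switch to Down (0 → 11). Not NE.
(Up, Left, m2): Player II can switch to Right (3 → 7). Not NE.
(Up, Left, m3): Player III can switch to m1 (0 → 6). Not NE.
(Up, Right, m1): Player III can switch to m3 (5 → 12). Not NE.
(Up, Right, m2): Player III can switch to m1 (3 → 5). Not NE.
(Up, Right, m3): Player II can switch to Left (1 → 2). Not NE.
(Down, Left, m1): Player II can switch to Right (1 → 5). Not NE.
(Down, Left, m2): Player I can switch to Up (1 → 5). Not NE.
(The remaining 4 profiles each have a profitable deviation by the same check.)

This game has no pure Nash equilibrium.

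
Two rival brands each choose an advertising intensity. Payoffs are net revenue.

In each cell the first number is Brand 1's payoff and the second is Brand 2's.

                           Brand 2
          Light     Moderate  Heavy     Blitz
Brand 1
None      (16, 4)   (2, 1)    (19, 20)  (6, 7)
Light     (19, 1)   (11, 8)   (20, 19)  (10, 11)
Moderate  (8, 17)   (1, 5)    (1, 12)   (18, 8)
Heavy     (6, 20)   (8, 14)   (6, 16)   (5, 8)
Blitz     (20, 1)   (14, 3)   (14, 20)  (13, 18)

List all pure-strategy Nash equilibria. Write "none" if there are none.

(Light, Heavy)

Mark each player's best response to every combination of opponents' strategies; a profile where every player is best-responding is a pure Nash equilibrium.
Brand 1 against Light: payoffs 16, 19, 8, 6, 20 → best response Blitz.
Brand 1 against Moderate: payoffs 2, 11, 1, 8, 14 → best response Blitz.
Brand 1 against Heavy: payoffs 19, 20, 1, 6, 14 → best response Light.
Brand 1 against Blitz: payoffs 6, 10, 18, 5, 13 → best response Moderate.
Brand 2 against None: payoffs 4, 1, 20, 7 → best response Heavy.
Brand 2 against Light: payoffs 1, 8, 19, 11 → best response Heavy.
Brand 2 against Moderate: payoffs 17, 5, 12, 8 → best response Light.
Brand 2 against Heavy: payoffs 20, 14, 16, 8 → best response Light.
Brand 2 against Blitz: payoffs 1, 3, 20, 18 → best response Heavy.
Mutual best responses: (Light, Heavy).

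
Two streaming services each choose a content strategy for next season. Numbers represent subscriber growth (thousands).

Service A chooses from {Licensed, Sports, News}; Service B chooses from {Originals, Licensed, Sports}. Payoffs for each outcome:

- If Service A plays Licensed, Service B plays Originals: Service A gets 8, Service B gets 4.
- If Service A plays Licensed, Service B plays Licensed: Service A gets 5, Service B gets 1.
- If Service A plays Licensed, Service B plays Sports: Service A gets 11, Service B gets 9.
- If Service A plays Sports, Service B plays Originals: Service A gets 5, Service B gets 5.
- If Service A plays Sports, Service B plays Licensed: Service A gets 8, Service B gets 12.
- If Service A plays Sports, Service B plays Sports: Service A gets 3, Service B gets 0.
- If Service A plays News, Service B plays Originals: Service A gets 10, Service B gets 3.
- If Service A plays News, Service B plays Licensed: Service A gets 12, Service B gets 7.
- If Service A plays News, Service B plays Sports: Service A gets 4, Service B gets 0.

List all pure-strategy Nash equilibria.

Pure-strategy Nash equilibria: (Licensed, Sports); (News, Licensed)

For each player, find the best response to each opponent profile; mutual best responses are the pure NE.
Service A against Originals: payoffs 8, 5, 10 → best response News.
Service A against Licensed: payoffs 5, 8, 12 → best response News.
Service A against Sports: payoffs 11, 3, 4 → best response Licensed.
Service B against Licensed: payoffs 4, 1, 9 → best response Sports.
Service B against Sports: payoffs 5, 12, 0 → best response Licensed.
Service B against News: payoffs 3, 7, 0 → best response Licensed.
Mutual best responses: (Licensed, Sports); (News, Licensed).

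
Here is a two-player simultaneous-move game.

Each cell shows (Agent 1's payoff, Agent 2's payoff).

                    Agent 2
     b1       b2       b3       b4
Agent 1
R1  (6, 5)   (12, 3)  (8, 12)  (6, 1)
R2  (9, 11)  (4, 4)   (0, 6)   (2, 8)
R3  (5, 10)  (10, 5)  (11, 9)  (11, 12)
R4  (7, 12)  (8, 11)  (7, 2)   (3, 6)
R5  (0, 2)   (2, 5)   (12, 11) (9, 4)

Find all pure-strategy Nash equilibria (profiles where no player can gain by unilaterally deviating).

(R2, b1); (R3, b4); (R5, b3)

For each player, find the best response to each opponent profile; mutual best responses are the pure NE.
Agent 1 against b1: payoffs 6, 9, 5, 7, 0 → best response R2.
Agent 1 against b2: payoffs 12, 4, 10, 8, 2 → best response R1.
Agent 1 against b3: payoffs 8, 0, 11, 7, 12 → best response R5.
Agent 1 against b4: payoffs 6, 2, 11, 3, 9 → best response R3.
Agent 2 against R1: payoffs 5, 3, 12, 1 → best response b3.
Agent 2 against R2: payoffs 11, 4, 6, 8 → best response b1.
Agent 2 against R3: payoffs 10, 5, 9, 12 → best response b4.
Agent 2 against R4: payoffs 12, 11, 2, 6 → best response b1.
Agent 2 against R5: payoffs 2, 5, 11, 4 → best response b3.
Mutual best responses: (R2, b1); (R3, b4); (R5, b3).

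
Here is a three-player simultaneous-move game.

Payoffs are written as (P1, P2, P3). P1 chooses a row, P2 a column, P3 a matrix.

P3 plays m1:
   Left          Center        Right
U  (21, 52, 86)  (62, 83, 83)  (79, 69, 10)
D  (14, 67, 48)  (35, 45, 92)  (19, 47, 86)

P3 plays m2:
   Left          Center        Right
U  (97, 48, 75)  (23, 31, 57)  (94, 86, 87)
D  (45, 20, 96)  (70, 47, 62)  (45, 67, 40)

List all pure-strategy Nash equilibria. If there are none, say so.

The pure Nash equilibria are (U, Center, m1) and (U, Right, m2).

(U, Left, m1): P2 can switch to Center (52 → 83). Not NE.
(U, Left, m2): P2 can switch to Right (48 → 86). Not NE.
(U, Center, m1): P1 gets 62, best alternative 35; P2 gets 83, best alternative 69; P3 gets 83, best alternative 57. No profitable deviation — NE.
(U, Center, m2): P1 can switch to D (23 → 70). Not NE.
(U, Right, m1): P2 can switch to Center (69 → 83). Not NE.
(U, Right, m2): P1 gets 94, best alternative 45; P2 gets 86, best alternative 48; P3 gets 87, best alternative 10. No profitable deviation — NE.
(D, Left, m1): P1 can switch to U (14 → 21). Not NE.
(D, Left, m2): P1 can switch to U (45 → 97). Not NE.
(D, Center, m1): P1 can switch to U (35 → 62). Not NE.
(D, Center, m2): P2 can switch to Right (47 → 67). Not NE.
(D, Right, m1): P1 can switch to U (19 → 79). Not NE.
(D, Right, m2): P1 can switch to U (45 → 94). Not NE.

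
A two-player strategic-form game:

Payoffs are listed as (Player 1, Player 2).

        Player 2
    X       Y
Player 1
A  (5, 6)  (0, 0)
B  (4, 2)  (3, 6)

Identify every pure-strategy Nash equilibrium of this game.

Pure-strategy Nash equilibria: (A, X); (B, Y)

Player 1 against X: payoffs 5, 4 → best response A.
Player 1 against Y: payoffs 0, 3 → best response B.
Player 2 against A: payoffs 6, 0 → best response X.
Player 2 against B: payoffs 2, 6 → best response Y.
Mutual best responses: (A, X); (B, Y).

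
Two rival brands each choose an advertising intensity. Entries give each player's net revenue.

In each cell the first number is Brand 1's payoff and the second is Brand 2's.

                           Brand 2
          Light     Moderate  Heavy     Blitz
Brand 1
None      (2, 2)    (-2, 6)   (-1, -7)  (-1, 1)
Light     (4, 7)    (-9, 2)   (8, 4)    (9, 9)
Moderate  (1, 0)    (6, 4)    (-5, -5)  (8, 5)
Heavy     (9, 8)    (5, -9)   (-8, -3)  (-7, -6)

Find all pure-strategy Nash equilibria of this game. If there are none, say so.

Pure-strategy Nash equilibria: (Light, Blitz) and (Heavy, Light)

(None, Light): Brand 1 can switch to Light (2 → 4). Not NE.
(None, Moderate): Brand 1 can switch to Moderate (-2 → 6). Not NE.
(None, Heavy): Brand 1 can switch to Light (-1 → 8). Not NE.
(None, Blitz): Brand 1 can switch to Light (-1 → 9). Not NE.
(Light, Light): Brand 1 can switch to Heavy (4 → 9). Not NE.
(Light, Moderate): Brand 1 can switch to None (-9 → -2). Not NE.
(Light, Heavy): Brand 2 can switch to Light (4 → 7). Not NE.
(Light, Blitz): Brand 1 gets 9, best alternative 8; Brand 2 gets 9, best alternative 7. No profitable deviation — NE.
(Moderate, Light): Brand 1 can switch to None (1 → 2). Not NE.
(Moderate, Moderate): Brand 2 can switch to Blitz (4 → 5). Not NE.
(Moderate, Heavy): Brand 1 can switch to None (-5 → -1). Not NE.
(Moderate, Blitz): Brand 1 can switch to Light (8 → 9). Not NE.
(Heavy, Light): Brand 1 gets 9, best alternative 4; Brand 2 gets 8, best alternative -3. No profitable deviation — NE.
(Heavy, Moderate): Brand 1 can switch to Moderate (5 → 6). Not NE.
(The remaining 2 profiles each have a profitable deviation by the same check.)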